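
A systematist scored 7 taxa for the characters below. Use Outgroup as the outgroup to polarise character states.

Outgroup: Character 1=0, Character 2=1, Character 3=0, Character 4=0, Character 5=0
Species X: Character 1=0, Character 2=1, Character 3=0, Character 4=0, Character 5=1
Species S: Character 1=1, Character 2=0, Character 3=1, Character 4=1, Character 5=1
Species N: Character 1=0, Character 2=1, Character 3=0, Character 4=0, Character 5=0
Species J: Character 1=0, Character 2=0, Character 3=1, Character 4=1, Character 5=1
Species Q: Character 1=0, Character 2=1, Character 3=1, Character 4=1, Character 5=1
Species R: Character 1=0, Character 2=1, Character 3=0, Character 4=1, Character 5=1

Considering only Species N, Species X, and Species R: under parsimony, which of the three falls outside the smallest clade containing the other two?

Species N

Character polarity is set by the outgroup: the derived state is whichever differs from the outgroup's state, so for Character 2 the derived state is '0', and for the remaining characters it is '1'.
Character 1 (derived state '1') is unique to Species S (autapomorphy; uninformative for grouping).
Character 2: derived state '0' in Species J and Species S only — synapomorphy for {Species J, Species S}.
Only Species J, Species Q, and Species S show the derived state '1' for Character 3, supporting them as a clade.
Character 4: derived state '1' in Species J, Species Q, Species R, and Species S only — synapomorphy for {Species J, Species Q, Species R, Species S}.
Only Species J, Species Q, Species R, Species S, and Species X show the derived state '1' for Character 5, supporting them as a clade.
Most parsimonious ingroup topology: ((Species X,(((Species S,Species J),Species Q),Species R)),Species N).
Species X and Species R share a more recent common ancestor with each other than either does with Species N, so Species N is the least closely related of the three.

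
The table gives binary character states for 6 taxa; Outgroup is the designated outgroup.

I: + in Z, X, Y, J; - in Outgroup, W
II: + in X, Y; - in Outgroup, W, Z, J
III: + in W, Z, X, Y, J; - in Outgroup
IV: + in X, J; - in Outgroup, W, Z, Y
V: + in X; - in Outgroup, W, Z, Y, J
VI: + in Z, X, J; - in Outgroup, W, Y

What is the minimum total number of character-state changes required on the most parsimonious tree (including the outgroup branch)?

7

The outgroup has state '-' for every character, so '+' is the derived state throughout.
I: derived state '+' in J, X, Y, and Z only — synapomorphy for {J, X, Y, Z}.
II groups X and Y, which is incompatible with the clades supported by the remaining characters; treating it as convergent (homoplasy) costs fewer steps than any alternative tree.
All ingroup taxa share the derived state '+' for III; it defines the ingroup but does not resolve relationships within it.
Only J and X show the derived state '+' for IV, supporting them as a clade.
V (derived state '+') is unique to X (autapomorphy; uninformative for grouping).
VI (derived state '+') is shared by J, X, and Z — a synapomorphy uniting that clade.
Most parsimonious ingroup topology: (W,((Z,(X,J)),Y)).
Changes per character on this tree: I: 1; II: 2; III: 1; IV: 1; V: 1; VI: 1.
Total = 7.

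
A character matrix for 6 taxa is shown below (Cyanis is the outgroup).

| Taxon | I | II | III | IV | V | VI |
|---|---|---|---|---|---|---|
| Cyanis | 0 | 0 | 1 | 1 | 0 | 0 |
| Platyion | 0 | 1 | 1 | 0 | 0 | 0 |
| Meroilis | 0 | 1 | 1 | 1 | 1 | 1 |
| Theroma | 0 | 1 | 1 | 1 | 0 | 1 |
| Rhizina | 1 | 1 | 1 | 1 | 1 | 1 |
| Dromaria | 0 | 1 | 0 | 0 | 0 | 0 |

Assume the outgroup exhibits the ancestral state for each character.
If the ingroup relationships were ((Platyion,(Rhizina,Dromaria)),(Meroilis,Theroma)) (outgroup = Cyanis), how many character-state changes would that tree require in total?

Map each character onto ((Platyion,(Rhizina,Dromaria)),(Meroilis,Theroma)) (rooted by Cyanis) and count the minimum state changes it requires (Fitch parsimony):
I: 1; II: 1; III: 1; IV: 2; V: 2; VI: 2.
Total tree length = 9.

9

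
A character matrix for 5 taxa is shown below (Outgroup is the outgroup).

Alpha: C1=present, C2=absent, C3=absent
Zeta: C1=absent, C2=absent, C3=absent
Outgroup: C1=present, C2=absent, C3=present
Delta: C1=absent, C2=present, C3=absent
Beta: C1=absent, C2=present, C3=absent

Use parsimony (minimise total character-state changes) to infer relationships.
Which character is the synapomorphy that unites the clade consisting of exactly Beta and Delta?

Character polarity is set by the outgroup: the derived state is whichever differs from the outgroup's state, so for C1, C3 the derived state is 'absent', and for the remaining characters it is 'present'.
C1: derived state 'absent' in Beta, Delta, and Zeta only — synapomorphy for {Beta, Delta, Zeta}.
C2 (derived state 'present') is shared by Beta and Delta — a synapomorphy uniting that clade.
C3 (derived state 'absent') is shared by all ingroup taxa — unites the whole ingroup.
Most parsimonious ingroup topology: (((Beta,Delta),Zeta),Alpha).
The clade {Beta, Delta} is supported by C2: its derived state 'present' occurs in exactly those taxa and in no other taxon (including the outgroup).

C2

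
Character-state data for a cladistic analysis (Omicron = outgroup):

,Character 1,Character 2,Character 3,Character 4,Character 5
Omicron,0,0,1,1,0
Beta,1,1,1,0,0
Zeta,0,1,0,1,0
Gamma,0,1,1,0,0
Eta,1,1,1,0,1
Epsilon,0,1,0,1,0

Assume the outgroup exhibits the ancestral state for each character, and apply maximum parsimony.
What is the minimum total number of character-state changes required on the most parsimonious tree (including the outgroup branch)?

Character polarity is set by the outgroup: the derived state is whichever differs from the outgroup's state, so for Character 3, Character 4 the derived state is '0', and for the remaining characters it is '1'.
Character 1 (derived state '1') is shared by Beta and Eta — a synapomorphy uniting that clade.
All ingroup taxa share the derived state '1' for Character 2; it defines the ingroup but does not resolve relationships within it.
Only Epsilon and Zeta show the derived state '0' for Character 3, supporting them as a clade.
Character 4 (derived state '0') is shared by Beta, Eta, and Gamma — a synapomorphy uniting that clade.
Character 5: derived state '1' in Eta only — an autapomorphy, so it tells us nothing about relationships among taxa.
Most parsimonious ingroup topology: (((Beta,Eta),Gamma),(Zeta,Epsilon)).
Changes per character on this tree: Character 1: 1; Character 2: 1; Character 3: 1; Character 4: 1; Character 5: 1.
Total = 5.

5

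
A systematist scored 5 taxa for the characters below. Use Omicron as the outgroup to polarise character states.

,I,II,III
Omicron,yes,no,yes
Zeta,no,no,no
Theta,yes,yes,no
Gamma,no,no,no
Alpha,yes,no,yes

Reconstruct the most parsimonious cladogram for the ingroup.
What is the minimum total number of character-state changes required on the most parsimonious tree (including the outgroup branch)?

3

Character polarity is set by the outgroup: the derived state is whichever differs from the outgroup's state, so for I, III the derived state is 'no', and for the remaining characters it is 'yes'.
I: derived state 'no' in Gamma and Zeta only — synapomorphy for {Gamma, Zeta}.
II (derived state 'yes') is unique to Theta (autapomorphy; uninformative for grouping).
Only Gamma, Theta, and Zeta show the derived state 'no' for III, supporting them as a clade.
Most parsimonious ingroup topology: (((Zeta,Gamma),Theta),Alpha).
Changes per character on this tree: I: 1; II: 1; III: 1.
Total = 3.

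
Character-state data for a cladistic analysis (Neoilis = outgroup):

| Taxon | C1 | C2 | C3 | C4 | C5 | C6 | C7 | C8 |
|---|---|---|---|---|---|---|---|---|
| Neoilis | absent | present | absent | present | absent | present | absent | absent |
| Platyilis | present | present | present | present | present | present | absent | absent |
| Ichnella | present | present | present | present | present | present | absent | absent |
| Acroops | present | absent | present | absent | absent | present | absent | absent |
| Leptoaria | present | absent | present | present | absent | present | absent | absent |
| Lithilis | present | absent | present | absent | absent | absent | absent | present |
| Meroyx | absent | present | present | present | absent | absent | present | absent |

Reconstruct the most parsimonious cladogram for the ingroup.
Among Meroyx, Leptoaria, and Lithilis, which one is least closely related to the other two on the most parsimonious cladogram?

Meroyx

Character polarity is set by the outgroup: the derived state is whichever differs from the outgroup's state, so for C2, C4, C6 the derived state is 'absent', and for the remaining characters it is 'present'.
Only Acroops, Ichnella, Leptoaria, Lithilis, and Platyilis show the derived state 'present' for C1, supporting them as a clade.
C2: derived state 'absent' in Acroops, Leptoaria, and Lithilis only — synapomorphy for {Acroops, Leptoaria, Lithilis}.
C3 (derived state 'present') is shared by all ingroup taxa — unites the whole ingroup.
C4: derived state 'absent' in Acroops and Lithilis only — synapomorphy for {Acroops, Lithilis}.
C5: derived state 'present' in Ichnella and Platyilis only — synapomorphy for {Ichnella, Platyilis}.
C6 groups Lithilis and Meroyx, which is incompatible with the clades supported by the remaining characters; treating it as convergent (homoplasy) costs fewer steps than any alternative tree.
C7: derived state 'present' in Meroyx only — an autapomorphy, so it tells us nothing about relationships among taxa.
C8: derived state 'present' in Lithilis only — an autapomorphy, so it tells us nothing about relationships among taxa.
Most parsimonious ingroup topology: (((Platyilis,Ichnella),((Acroops,Lithilis),Leptoaria)),Meroyx).
Leptoaria and Lithilis share a more recent common ancestor with each other than either does with Meroyx, so Meroyx is the least closely related of the three.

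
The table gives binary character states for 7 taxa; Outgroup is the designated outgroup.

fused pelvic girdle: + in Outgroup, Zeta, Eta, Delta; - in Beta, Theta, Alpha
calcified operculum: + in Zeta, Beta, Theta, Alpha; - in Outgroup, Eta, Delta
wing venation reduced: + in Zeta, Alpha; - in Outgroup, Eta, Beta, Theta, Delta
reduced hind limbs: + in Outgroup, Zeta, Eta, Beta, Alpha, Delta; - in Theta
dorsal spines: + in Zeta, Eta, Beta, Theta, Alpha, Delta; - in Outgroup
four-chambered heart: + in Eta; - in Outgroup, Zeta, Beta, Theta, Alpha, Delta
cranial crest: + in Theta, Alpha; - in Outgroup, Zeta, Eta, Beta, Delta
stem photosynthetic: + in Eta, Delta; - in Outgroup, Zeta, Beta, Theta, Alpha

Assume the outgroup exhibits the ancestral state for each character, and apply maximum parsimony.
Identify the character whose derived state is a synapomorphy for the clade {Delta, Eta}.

Character polarity is set by the outgroup: the derived state is whichever differs from the outgroup's state, so for fused pelvic girdle, reduced hind limbs the derived state is '-', and for the remaining characters it is '+'.
fused pelvic girdle (derived state '-') is shared by Alpha, Beta, and Theta — a synapomorphy uniting that clade.
Only Alpha, Beta, Theta, and Zeta show the derived state '+' for calcified operculum, supporting them as a clade.
wing venation reduced groups Alpha and Zeta, which is incompatible with the clades supported by the remaining characters; treating it as convergent (homoplasy) costs fewer steps than any alternative tree.
reduced hind limbs (derived state '-') is unique to Theta (autapomorphy; uninformative for grouping).
dorsal spines (derived state '+') is shared by all ingroup taxa — unites the whole ingroup.
four-chambered heart: derived state '+' in Eta only — an autapomorphy, so it tells us nothing about relationships among taxa.
cranial crest: derived state '+' in Alpha and Theta only — synapomorphy for {Alpha, Theta}.
stem photosynthetic (derived state '+') is shared by Delta and Eta — a synapomorphy uniting that clade.
Most parsimonious ingroup topology: ((Zeta,(Beta,(Theta,Alpha))),(Eta,Delta)).
The clade {Delta, Eta} is supported by stem photosynthetic: its derived state '+' occurs in exactly those taxa and in no other taxon (including the outgroup).

stem photosynthetic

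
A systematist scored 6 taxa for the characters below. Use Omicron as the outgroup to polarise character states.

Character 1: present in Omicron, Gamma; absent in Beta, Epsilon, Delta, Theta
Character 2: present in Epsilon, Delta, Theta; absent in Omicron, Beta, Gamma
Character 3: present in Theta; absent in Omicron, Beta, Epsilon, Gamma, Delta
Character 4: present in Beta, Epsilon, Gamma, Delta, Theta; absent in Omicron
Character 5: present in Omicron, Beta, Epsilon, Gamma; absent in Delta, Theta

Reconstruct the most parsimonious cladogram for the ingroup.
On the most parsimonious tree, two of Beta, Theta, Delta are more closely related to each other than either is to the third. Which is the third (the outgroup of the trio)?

Character polarity is set by the outgroup: the derived state is whichever differs from the outgroup's state, so for Character 1, Character 5 the derived state is 'absent', and for the remaining characters it is 'present'.
Character 1 (derived state 'absent') is shared by Beta, Delta, Epsilon, and Theta — a synapomorphy uniting that clade.
Character 2: derived state 'present' in Delta, Epsilon, and Theta only — synapomorphy for {Delta, Epsilon, Theta}.
Character 3 (derived state 'present') is unique to Theta (autapomorphy; uninformative for grouping).
Character 4 (derived state 'present') is shared by all ingroup taxa — unites the whole ingroup.
Character 5 (derived state 'absent') is shared by Delta and Theta — a synapomorphy uniting that clade.
Most parsimonious ingroup topology: ((Beta,(Epsilon,(Delta,Theta))),Gamma).
Theta and Delta share a more recent common ancestor with each other than either does with Beta, so Beta is the least closely related of the three.

Beta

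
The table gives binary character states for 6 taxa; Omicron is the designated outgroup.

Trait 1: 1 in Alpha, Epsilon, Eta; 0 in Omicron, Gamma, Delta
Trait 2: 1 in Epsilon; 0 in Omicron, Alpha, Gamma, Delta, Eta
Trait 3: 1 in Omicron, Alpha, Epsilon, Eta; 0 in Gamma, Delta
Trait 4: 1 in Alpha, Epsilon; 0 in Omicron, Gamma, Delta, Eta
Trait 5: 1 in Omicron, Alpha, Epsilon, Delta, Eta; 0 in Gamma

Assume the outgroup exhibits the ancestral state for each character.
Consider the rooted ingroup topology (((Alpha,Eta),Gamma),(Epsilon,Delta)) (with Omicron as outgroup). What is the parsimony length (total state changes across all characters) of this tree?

8

Map each character onto (((Alpha,Eta),Gamma),(Epsilon,Delta)) (rooted by Omicron) and count the minimum state changes it requires (Fitch parsimony):
Trait 1: 2; Trait 2: 1; Trait 3: 2; Trait 4: 2; Trait 5: 1.
Total tree length = 8.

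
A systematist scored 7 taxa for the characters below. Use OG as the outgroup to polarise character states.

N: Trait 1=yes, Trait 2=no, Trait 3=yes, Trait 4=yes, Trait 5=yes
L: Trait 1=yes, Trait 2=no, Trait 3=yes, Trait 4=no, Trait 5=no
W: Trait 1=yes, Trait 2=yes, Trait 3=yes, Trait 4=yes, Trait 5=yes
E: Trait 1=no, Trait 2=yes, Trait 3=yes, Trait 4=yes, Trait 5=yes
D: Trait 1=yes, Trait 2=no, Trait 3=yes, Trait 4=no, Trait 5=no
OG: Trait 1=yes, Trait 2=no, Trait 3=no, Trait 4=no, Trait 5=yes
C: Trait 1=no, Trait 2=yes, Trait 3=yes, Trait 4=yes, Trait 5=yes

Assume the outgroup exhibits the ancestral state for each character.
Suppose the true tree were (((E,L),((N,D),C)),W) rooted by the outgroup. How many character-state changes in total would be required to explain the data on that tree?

Map each character onto (((E,L),((N,D),C)),W) (rooted by OG) and count the minimum state changes it requires (Fitch parsimony):
Trait 1: 2; Trait 2: 3; Trait 3: 1; Trait 4: 3; Trait 5: 2.
Total tree length = 11.

11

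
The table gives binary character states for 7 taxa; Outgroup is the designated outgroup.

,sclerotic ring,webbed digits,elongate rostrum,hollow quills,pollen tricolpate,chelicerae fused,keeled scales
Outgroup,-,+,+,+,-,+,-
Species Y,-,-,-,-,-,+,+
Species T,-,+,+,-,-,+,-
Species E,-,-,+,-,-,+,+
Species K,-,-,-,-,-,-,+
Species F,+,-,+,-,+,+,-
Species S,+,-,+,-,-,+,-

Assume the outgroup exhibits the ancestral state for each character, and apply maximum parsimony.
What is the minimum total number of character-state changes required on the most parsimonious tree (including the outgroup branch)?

Character polarity is set by the outgroup: the derived state is whichever differs from the outgroup's state, so for webbed digits, elongate rostrum, hollow quills, chelicerae fused the derived state is '-', and for the remaining characters it is '+'.
sclerotic ring: derived state '+' in Species F and Species S only — synapomorphy for {Species F, Species S}.
Only Species E, Species F, Species K, Species S, and Species Y show the derived state '-' for webbed digits, supporting them as a clade.
elongate rostrum (derived state '-') is shared by Species K and Species Y — a synapomorphy uniting that clade.
hollow quills (derived state '-') is shared by all ingroup taxa — unites the whole ingroup.
pollen tricolpate: derived state '+' in Species F only — an autapomorphy, so it tells us nothing about relationships among taxa.
chelicerae fused: derived state '-' in Species K only — an autapomorphy, so it tells us nothing about relationships among taxa.
keeled scales: derived state '+' in Species E, Species K, and Species Y only — synapomorphy for {Species E, Species K, Species Y}.
Most parsimonious ingroup topology: ((((Species Y,Species K),Species E),(Species F,Species S)),Species T).
Changes per character on this tree: sclerotic ring: 1; webbed digits: 1; elongate rostrum: 1; hollow quills: 1; pollen tricolpate: 1; chelicerae fused: 1; keeled scales: 1.
Total = 7.

7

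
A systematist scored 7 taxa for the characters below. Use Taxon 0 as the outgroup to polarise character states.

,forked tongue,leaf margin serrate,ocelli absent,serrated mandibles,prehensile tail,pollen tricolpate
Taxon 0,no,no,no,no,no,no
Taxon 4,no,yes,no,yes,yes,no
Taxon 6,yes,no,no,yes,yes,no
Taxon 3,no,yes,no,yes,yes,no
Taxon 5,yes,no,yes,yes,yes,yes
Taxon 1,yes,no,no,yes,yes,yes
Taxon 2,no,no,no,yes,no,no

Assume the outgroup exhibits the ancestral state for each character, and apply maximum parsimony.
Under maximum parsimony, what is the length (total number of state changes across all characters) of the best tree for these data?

The outgroup has state 'no' for every character, so 'yes' is the derived state throughout.
Only Taxon 1, Taxon 5, and Taxon 6 show the derived state 'yes' for forked tongue, supporting them as a clade.
leaf margin serrate: derived state 'yes' in Taxon 3 and Taxon 4 only — synapomorphy for {Taxon 3, Taxon 4}.
ocelli absent (derived state 'yes') is unique to Taxon 5 (autapomorphy; uninformative for grouping).
serrated mandibles (derived state 'yes') is shared by all ingroup taxa — unites the whole ingroup.
prehensile tail (derived state 'yes') is shared by Taxon 1, Taxon 3, Taxon 4, Taxon 5, and Taxon 6 — a synapomorphy uniting that clade.
pollen tricolpate (derived state 'yes') is shared by Taxon 1 and Taxon 5 — a synapomorphy uniting that clade.
Most parsimonious ingroup topology: (((Taxon 4,Taxon 3),(Taxon 6,(Taxon 5,Taxon 1))),Taxon 2).
Changes per character on this tree: forked tongue: 1; leaf margin serrate: 1; ocelli absent: 1; serrated mandibles: 1; prehensile tail: 1; pollen tricolpate: 1.
Total = 6.

6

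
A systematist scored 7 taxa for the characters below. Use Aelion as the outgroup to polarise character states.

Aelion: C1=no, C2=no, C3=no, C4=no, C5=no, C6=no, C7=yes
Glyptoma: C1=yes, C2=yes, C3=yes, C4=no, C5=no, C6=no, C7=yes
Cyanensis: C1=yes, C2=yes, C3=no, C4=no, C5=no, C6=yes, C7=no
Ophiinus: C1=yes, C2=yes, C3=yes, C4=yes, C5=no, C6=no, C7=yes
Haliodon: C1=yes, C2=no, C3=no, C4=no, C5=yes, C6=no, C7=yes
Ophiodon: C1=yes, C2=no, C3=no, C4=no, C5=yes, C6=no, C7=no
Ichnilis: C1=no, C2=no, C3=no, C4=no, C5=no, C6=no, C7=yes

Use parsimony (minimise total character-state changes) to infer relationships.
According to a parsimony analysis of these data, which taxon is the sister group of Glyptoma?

Character polarity is set by the outgroup: the derived state is whichever differs from the outgroup's state, so for C7 the derived state is 'no', and for the remaining characters it is 'yes'.
C1: derived state 'yes' in Cyanensis, Glyptoma, Haliodon, Ophiinus, and Ophiodon only — synapomorphy for {Cyanensis, Glyptoma, Haliodon, Ophiinus, Ophiodon}.
C2 (derived state 'yes') is shared by Cyanensis, Glyptoma, and Ophiinus — a synapomorphy uniting that clade.
C3 (derived state 'yes') is shared by Glyptoma and Ophiinus — a synapomorphy uniting that clade.
C4: derived state 'yes' in Ophiinus only — an autapomorphy, so it tells us nothing about relationships among taxa.
C5: derived state 'yes' in Haliodon and Ophiodon only — synapomorphy for {Haliodon, Ophiodon}.
C6 (derived state 'yes') is unique to Cyanensis (autapomorphy; uninformative for grouping).
C7 groups Cyanensis and Ophiodon, which is incompatible with the clades supported by the remaining characters; treating it as convergent (homoplasy) costs fewer steps than any alternative tree.
Most parsimonious ingroup topology: ((((Glyptoma,Ophiinus),Cyanensis),(Haliodon,Ophiodon)),Ichnilis).
Glyptoma and Ophiinus form a cherry on this tree, so they are sister taxa.

Ophiinus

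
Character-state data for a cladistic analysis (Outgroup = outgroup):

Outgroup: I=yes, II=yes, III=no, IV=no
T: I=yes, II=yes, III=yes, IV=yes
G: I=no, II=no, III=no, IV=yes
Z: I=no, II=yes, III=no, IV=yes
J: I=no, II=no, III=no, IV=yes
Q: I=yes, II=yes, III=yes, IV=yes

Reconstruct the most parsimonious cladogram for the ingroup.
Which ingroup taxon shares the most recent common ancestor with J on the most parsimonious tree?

G

Character polarity is set by the outgroup: the derived state is whichever differs from the outgroup's state, so for I, II the derived state is 'no', and for the remaining characters it is 'yes'.
I (derived state 'no') is shared by G, J, and Z — a synapomorphy uniting that clade.
Only G and J show the derived state 'no' for II, supporting them as a clade.
III: derived state 'yes' in Q and T only — synapomorphy for {Q, T}.
All ingroup taxa share the derived state 'yes' for IV; it defines the ingroup but does not resolve relationships within it.
Most parsimonious ingroup topology: ((T,Q),((G,J),Z)).
J and G form a cherry on this tree, so they are sister taxa.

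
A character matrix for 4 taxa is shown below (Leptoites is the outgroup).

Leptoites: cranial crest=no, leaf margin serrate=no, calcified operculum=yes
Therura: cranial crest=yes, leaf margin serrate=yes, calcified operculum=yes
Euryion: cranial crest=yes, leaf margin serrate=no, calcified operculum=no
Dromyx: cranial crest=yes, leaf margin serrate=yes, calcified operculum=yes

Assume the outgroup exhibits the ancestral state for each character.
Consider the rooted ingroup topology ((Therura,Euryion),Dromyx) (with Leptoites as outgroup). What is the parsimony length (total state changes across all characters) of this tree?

4

Map each character onto ((Therura,Euryion),Dromyx) (rooted by Leptoites) and count the minimum state changes it requires (Fitch parsimony):
cranial crest: 1; leaf margin serrate: 2; calcified operculum: 1.
Total tree length = 4.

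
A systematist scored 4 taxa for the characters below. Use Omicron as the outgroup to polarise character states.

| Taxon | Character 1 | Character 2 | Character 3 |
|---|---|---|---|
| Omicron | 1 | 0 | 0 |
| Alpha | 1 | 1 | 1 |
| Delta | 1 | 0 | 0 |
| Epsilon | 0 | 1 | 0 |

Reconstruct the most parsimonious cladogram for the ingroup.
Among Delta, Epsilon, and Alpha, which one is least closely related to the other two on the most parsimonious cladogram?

Character polarity is set by the outgroup: the derived state is whichever differs from the outgroup's state, so for Character 1 the derived state is '0', and for the remaining characters it is '1'.
Character 1: derived state '0' in Epsilon only — an autapomorphy, so it tells us nothing about relationships among taxa.
Character 2 (derived state '1') is shared by Alpha and Epsilon — a synapomorphy uniting that clade.
Character 3 (derived state '1') is unique to Alpha (autapomorphy; uninformative for grouping).
Most parsimonious ingroup topology: ((Alpha,Epsilon),Delta).
Alpha and Epsilon share a more recent common ancestor with each other than either does with Delta, so Delta is the least closely related of the three.

Delta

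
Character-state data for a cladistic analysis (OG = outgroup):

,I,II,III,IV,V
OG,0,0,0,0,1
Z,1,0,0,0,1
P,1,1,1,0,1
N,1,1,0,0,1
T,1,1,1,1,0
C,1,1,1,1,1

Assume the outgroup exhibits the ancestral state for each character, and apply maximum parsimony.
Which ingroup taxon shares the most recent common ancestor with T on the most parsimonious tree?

Character polarity is set by the outgroup: the derived state is whichever differs from the outgroup's state, so for V the derived state is '0', and for the remaining characters it is '1'.
I (derived state '1') is shared by all ingroup taxa — unites the whole ingroup.
Only C, N, P, and T show the derived state '1' for II, supporting them as a clade.
Only C, P, and T show the derived state '1' for III, supporting them as a clade.
Only C and T show the derived state '1' for IV, supporting them as a clade.
V (derived state '0') is unique to T (autapomorphy; uninformative for grouping).
Most parsimonious ingroup topology: (Z,((P,(T,C)),N)).
T and C form a cherry on this tree, so they are sister taxa.

C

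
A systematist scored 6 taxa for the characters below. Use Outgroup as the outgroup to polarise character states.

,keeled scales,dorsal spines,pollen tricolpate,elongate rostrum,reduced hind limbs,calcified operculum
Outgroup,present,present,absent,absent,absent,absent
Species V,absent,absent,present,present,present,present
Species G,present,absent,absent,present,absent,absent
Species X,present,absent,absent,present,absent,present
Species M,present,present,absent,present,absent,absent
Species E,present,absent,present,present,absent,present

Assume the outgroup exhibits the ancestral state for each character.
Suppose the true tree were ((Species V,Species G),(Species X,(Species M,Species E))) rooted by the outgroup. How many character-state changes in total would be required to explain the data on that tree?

10

Map each character onto ((Species V,Species G),(Species X,(Species M,Species E))) (rooted by Outgroup) and count the minimum state changes it requires (Fitch parsimony):
keeled scales: 1; dorsal spines: 2; pollen tricolpate: 2; elongate rostrum: 1; reduced hind limbs: 1; calcified operculum: 3.
Total tree length = 10.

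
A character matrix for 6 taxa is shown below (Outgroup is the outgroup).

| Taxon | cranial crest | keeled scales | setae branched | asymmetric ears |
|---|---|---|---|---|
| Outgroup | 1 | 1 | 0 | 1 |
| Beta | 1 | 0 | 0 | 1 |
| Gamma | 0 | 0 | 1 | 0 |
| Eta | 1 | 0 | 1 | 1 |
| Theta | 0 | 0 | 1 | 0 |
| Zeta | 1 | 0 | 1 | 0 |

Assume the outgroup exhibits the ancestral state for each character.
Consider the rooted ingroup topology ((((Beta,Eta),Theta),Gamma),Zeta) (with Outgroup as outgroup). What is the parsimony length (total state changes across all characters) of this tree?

Map each character onto ((((Beta,Eta),Theta),Gamma),Zeta) (rooted by Outgroup) and count the minimum state changes it requires (Fitch parsimony):
cranial crest: 2; keeled scales: 1; setae branched: 2; asymmetric ears: 2.
Total tree length = 7.

7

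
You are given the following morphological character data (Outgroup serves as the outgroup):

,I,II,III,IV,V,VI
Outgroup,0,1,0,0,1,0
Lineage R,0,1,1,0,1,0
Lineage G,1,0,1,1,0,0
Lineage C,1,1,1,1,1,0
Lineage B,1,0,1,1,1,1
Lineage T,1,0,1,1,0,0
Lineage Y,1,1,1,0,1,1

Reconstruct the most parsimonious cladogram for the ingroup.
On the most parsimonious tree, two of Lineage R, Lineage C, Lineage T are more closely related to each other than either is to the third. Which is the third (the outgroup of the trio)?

Character polarity is set by the outgroup: the derived state is whichever differs from the outgroup's state, so for II, V the derived state is '0', and for the remaining characters it is '1'.
I (derived state '1') is shared by Lineage B, Lineage C, Lineage G, Lineage T, and Lineage Y — a synapomorphy uniting that clade.
Only Lineage B, Lineage G, and Lineage T show the derived state '0' for II, supporting them as a clade.
III (derived state '1') is shared by all ingroup taxa — unites the whole ingroup.
IV (derived state '1') is shared by Lineage B, Lineage C, Lineage G, and Lineage T — a synapomorphy uniting that clade.
Only Lineage G and Lineage T show the derived state '0' for V, supporting them as a clade.
VI (state '1') occurs in Lineage B and Lineage Y but conflicts with the nesting implied by the other characters — most parsimoniously interpreted as homoplasy.
Most parsimonious ingroup topology: (Lineage R,((((Lineage G,Lineage T),Lineage B),Lineage C),Lineage Y)).
Lineage C and Lineage T share a more recent common ancestor with each other than either does with Lineage R, so Lineage R is the least closely related of the three.

Lineage R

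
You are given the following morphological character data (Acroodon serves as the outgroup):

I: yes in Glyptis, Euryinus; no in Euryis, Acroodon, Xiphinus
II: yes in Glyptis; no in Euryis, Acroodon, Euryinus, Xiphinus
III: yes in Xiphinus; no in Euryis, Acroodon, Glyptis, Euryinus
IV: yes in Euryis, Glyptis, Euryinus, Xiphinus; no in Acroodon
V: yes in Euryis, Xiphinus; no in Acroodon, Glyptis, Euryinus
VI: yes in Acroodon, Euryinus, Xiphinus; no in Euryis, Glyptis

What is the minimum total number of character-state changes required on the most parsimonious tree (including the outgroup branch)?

7

Character polarity is set by the outgroup: the derived state is whichever differs from the outgroup's state, so for VI the derived state is 'no', and for the remaining characters it is 'yes'.
I (derived state 'yes') is shared by Euryinus and Glyptis — a synapomorphy uniting that clade.
II (derived state 'yes') is unique to Glyptis (autapomorphy; uninformative for grouping).
III (derived state 'yes') is unique to Xiphinus (autapomorphy; uninformative for grouping).
IV (derived state 'yes') is shared by all ingroup taxa — unites the whole ingroup.
V: derived state 'yes' in Euryis and Xiphinus only — synapomorphy for {Euryis, Xiphinus}.
VI groups Euryis and Glyptis, which is incompatible with the clades supported by the remaining characters; treating it as convergent (homoplasy) costs fewer steps than any alternative tree.
Most parsimonious ingroup topology: ((Euryis,Xiphinus),(Euryinus,Glyptis)).
Changes per character on this tree: I: 1; II: 1; III: 1; IV: 1; V: 1; VI: 2.
Total = 7.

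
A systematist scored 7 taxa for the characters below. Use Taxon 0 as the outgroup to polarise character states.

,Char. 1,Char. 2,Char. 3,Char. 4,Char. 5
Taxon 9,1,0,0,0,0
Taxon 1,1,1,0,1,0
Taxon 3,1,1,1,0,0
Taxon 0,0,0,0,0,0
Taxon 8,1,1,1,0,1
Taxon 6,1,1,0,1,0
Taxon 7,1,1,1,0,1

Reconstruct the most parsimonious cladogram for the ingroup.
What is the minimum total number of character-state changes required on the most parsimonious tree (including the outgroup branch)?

5

The outgroup has state '0' for every character, so '1' is the derived state throughout.
Char. 1 (derived state '1') is shared by all ingroup taxa — unites the whole ingroup.
Only Taxon 1, Taxon 3, Taxon 6, Taxon 7, and Taxon 8 show the derived state '1' for Char. 2, supporting them as a clade.
Only Taxon 3, Taxon 7, and Taxon 8 show the derived state '1' for Char. 3, supporting them as a clade.
Char. 4: derived state '1' in Taxon 1 and Taxon 6 only — synapomorphy for {Taxon 1, Taxon 6}.
Char. 5: derived state '1' in Taxon 7 and Taxon 8 only — synapomorphy for {Taxon 7, Taxon 8}.
Most parsimonious ingroup topology: (Taxon 9,((Taxon 6,Taxon 1),(Taxon 3,(Taxon 7,Taxon 8)))).
Changes per character on this tree: Char. 1: 1; Char. 2: 1; Char. 3: 1; Char. 4: 1; Char. 5: 1.
Total = 5.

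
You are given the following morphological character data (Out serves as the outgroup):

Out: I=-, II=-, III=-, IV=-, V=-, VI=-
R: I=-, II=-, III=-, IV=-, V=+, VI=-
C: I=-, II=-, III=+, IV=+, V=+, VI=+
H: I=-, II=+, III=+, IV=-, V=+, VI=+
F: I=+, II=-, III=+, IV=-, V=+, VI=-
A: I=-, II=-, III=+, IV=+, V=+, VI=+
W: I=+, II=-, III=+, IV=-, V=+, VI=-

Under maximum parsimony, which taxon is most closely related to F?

W

The outgroup has state '-' for every character, so '+' is the derived state throughout.
Only F and W show the derived state '+' for I, supporting them as a clade.
II (derived state '+') is unique to H (autapomorphy; uninformative for grouping).
Only A, C, F, H, and W show the derived state '+' for III, supporting them as a clade.
IV (derived state '+') is shared by A and C — a synapomorphy uniting that clade.
All ingroup taxa share the derived state '+' for V; it defines the ingroup but does not resolve relationships within it.
VI: derived state '+' in A, C, and H only — synapomorphy for {A, C, H}.
Most parsimonious ingroup topology: (R,(((C,A),H),(F,W))).
F and W form a cherry on this tree, so they are sister taxa.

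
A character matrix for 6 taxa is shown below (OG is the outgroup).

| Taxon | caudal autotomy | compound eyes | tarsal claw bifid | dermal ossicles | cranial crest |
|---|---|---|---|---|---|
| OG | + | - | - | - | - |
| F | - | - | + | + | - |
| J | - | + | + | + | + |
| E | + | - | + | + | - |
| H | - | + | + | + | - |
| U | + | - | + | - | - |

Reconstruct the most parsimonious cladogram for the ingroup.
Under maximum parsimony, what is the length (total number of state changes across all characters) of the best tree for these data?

Character polarity is set by the outgroup: the derived state is whichever differs from the outgroup's state, so for caudal autotomy the derived state is '-', and for the remaining characters it is '+'.
caudal autotomy: derived state '-' in F, H, and J only — synapomorphy for {F, H, J}.
compound eyes (derived state '+') is shared by H and J — a synapomorphy uniting that clade.
tarsal claw bifid (derived state '+') is shared by all ingroup taxa — unites the whole ingroup.
dermal ossicles (derived state '+') is shared by E, F, H, and J — a synapomorphy uniting that clade.
cranial crest: derived state '+' in J only — an autapomorphy, so it tells us nothing about relationships among taxa.
Most parsimonious ingroup topology: (((F,(J,H)),E),U).
Changes per character on this tree: caudal autotomy: 1; compound eyes: 1; tarsal claw bifid: 1; dermal ossicles: 1; cranial crest: 1.
Total = 5.

5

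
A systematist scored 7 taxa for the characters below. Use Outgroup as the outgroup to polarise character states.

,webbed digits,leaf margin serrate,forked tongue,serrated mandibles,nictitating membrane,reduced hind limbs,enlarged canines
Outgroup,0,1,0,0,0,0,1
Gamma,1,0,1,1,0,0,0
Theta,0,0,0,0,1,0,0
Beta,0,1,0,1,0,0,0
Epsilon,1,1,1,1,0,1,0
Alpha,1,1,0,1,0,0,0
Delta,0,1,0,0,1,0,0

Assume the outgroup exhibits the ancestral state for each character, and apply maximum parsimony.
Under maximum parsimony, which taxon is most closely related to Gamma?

Epsilon

Character polarity is set by the outgroup: the derived state is whichever differs from the outgroup's state, so for leaf margin serrate, enlarged canines the derived state is '0', and for the remaining characters it is '1'.
webbed digits: derived state '1' in Alpha, Epsilon, and Gamma only — synapomorphy for {Alpha, Epsilon, Gamma}.
leaf margin serrate groups Gamma and Theta, which is incompatible with the clades supported by the remaining characters; treating it as convergent (homoplasy) costs fewer steps than any alternative tree.
forked tongue (derived state '1') is shared by Epsilon and Gamma — a synapomorphy uniting that clade.
serrated mandibles (derived state '1') is shared by Alpha, Beta, Epsilon, and Gamma — a synapomorphy uniting that clade.
nictitating membrane: derived state '1' in Delta and Theta only — synapomorphy for {Delta, Theta}.
reduced hind limbs (derived state '1') is unique to Epsilon (autapomorphy; uninformative for grouping).
All ingroup taxa share the derived state '0' for enlarged canines; it defines the ingroup but does not resolve relationships within it.
Most parsimonious ingroup topology: ((((Gamma,Epsilon),Alpha),Beta),(Theta,Delta)).
Gamma and Epsilon form a cherry on this tree, so they are sister taxa.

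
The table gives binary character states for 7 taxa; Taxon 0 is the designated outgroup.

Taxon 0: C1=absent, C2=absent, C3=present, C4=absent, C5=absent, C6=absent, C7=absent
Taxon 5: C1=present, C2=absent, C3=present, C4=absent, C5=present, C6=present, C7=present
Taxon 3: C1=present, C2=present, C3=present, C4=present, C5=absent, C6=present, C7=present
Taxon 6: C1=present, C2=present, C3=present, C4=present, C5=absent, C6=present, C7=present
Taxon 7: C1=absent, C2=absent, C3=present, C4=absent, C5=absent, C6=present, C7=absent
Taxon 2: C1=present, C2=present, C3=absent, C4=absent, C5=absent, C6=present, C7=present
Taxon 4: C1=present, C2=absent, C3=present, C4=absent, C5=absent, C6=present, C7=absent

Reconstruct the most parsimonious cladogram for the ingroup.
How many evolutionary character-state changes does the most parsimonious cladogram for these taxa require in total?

7

Character polarity is set by the outgroup: the derived state is whichever differs from the outgroup's state, so for C3 the derived state is 'absent', and for the remaining characters it is 'present'.
C1: derived state 'present' in Taxon 2, Taxon 3, Taxon 4, Taxon 5, and Taxon 6 only — synapomorphy for {Taxon 2, Taxon 3, Taxon 4, Taxon 5, Taxon 6}.
Only Taxon 2, Taxon 3, and Taxon 6 show the derived state 'present' for C2, supporting them as a clade.
C3 (derived state 'absent') is unique to Taxon 2 (autapomorphy; uninformative for grouping).
C4 (derived state 'present') is shared by Taxon 3 and Taxon 6 — a synapomorphy uniting that clade.
C5 (derived state 'present') is unique to Taxon 5 (autapomorphy; uninformative for grouping).
All ingroup taxa share the derived state 'present' for C6; it defines the ingroup but does not resolve relationships within it.
C7 (derived state 'present') is shared by Taxon 2, Taxon 3, Taxon 5, and Taxon 6 — a synapomorphy uniting that clade.
Most parsimonious ingroup topology: (((Taxon 5,((Taxon 3,Taxon 6),Taxon 2)),Taxon 4),Taxon 7).
Changes per character on this tree: C1: 1; C2: 1; C3: 1; C4: 1; C5: 1; C6: 1; C7: 1.
Total = 7.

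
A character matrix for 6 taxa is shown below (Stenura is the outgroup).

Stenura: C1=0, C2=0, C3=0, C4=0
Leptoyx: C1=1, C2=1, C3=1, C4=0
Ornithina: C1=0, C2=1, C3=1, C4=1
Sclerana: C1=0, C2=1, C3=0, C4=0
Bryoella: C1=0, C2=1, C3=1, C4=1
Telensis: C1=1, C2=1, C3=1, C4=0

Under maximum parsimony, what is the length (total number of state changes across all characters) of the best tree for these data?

The outgroup has state '0' for every character, so '1' is the derived state throughout.
C1: derived state '1' in Leptoyx and Telensis only — synapomorphy for {Leptoyx, Telensis}.
C2 (derived state '1') is shared by all ingroup taxa — unites the whole ingroup.
C3 (derived state '1') is shared by Bryoella, Leptoyx, Ornithina, and Telensis — a synapomorphy uniting that clade.
C4: derived state '1' in Bryoella and Ornithina only — synapomorphy for {Bryoella, Ornithina}.
Most parsimonious ingroup topology: (((Leptoyx,Telensis),(Ornithina,Bryoella)),Sclerana).
Changes per character on this tree: C1: 1; C2: 1; C3: 1; C4: 1.
Total = 4.

4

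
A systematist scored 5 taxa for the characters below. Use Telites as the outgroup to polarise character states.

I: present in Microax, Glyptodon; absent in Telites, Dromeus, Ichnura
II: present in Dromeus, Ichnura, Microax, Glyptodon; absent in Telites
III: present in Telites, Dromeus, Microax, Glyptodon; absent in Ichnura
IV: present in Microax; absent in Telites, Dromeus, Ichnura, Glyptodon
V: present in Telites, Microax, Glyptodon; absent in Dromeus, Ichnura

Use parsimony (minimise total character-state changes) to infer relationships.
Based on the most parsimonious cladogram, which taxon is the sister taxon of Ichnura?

Character polarity is set by the outgroup: the derived state is whichever differs from the outgroup's state, so for III, V the derived state is 'absent', and for the remaining characters it is 'present'.
Only Glyptodon and Microax show the derived state 'present' for I, supporting them as a clade.
All ingroup taxa share the derived state 'present' for II; it defines the ingroup but does not resolve relationships within it.
III (derived state 'absent') is unique to Ichnura (autapomorphy; uninformative for grouping).
IV: derived state 'present' in Microax only — an autapomorphy, so it tells us nothing about relationships among taxa.
Only Dromeus and Ichnura show the derived state 'absent' for V, supporting them as a clade.
Most parsimonious ingroup topology: ((Dromeus,Ichnura),(Microax,Glyptodon)).
Ichnura and Dromeus form a cherry on this tree, so they are sister taxa.

Dromeus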